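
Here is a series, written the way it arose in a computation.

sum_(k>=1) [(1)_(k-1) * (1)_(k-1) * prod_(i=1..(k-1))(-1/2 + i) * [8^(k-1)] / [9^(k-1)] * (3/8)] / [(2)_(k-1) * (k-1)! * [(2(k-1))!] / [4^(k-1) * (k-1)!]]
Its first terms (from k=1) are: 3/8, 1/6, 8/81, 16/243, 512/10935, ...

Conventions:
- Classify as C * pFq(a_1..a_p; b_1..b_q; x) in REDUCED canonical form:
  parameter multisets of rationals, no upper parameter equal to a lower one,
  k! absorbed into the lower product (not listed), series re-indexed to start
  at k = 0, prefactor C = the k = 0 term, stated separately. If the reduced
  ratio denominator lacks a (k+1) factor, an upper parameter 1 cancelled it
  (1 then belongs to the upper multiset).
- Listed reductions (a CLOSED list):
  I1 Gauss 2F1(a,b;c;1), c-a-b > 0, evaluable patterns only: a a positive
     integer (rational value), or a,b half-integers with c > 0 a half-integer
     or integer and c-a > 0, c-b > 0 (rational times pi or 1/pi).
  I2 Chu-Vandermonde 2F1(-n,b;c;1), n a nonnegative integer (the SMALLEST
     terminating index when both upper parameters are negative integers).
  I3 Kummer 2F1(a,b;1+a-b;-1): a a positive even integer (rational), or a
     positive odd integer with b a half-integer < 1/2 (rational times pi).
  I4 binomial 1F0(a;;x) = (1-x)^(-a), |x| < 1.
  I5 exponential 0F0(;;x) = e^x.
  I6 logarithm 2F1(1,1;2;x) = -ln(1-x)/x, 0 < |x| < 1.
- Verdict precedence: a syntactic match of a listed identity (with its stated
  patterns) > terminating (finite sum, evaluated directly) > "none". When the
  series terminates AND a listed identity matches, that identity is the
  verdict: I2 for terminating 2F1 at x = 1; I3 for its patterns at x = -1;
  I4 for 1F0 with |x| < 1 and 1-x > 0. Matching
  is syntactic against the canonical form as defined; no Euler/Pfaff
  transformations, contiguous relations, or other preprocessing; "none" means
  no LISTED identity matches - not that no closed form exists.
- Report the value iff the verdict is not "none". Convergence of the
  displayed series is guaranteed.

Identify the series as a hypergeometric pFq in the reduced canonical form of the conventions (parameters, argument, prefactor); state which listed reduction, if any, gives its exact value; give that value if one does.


Classification (C = 3/8): 2F1 with upper {1, 1}, lower {2}, argument x = 8/9. Verdict: the I6 logarithm reduction applies (the logarithm: parameters (1,1;2), x = 8/9). Its exact value is (-27/64) * ln(1/9).

First insight: from the first term 3/8: the parameter 1/2 appears in both the upper and lower lists and cancels.
Consecutive-term ratio: r(k) = (8/9) * (k+1) (k+1) / [(k+2) (k+1)] - rational; roots negated = parameters, x = (8/9), C = 3/8.


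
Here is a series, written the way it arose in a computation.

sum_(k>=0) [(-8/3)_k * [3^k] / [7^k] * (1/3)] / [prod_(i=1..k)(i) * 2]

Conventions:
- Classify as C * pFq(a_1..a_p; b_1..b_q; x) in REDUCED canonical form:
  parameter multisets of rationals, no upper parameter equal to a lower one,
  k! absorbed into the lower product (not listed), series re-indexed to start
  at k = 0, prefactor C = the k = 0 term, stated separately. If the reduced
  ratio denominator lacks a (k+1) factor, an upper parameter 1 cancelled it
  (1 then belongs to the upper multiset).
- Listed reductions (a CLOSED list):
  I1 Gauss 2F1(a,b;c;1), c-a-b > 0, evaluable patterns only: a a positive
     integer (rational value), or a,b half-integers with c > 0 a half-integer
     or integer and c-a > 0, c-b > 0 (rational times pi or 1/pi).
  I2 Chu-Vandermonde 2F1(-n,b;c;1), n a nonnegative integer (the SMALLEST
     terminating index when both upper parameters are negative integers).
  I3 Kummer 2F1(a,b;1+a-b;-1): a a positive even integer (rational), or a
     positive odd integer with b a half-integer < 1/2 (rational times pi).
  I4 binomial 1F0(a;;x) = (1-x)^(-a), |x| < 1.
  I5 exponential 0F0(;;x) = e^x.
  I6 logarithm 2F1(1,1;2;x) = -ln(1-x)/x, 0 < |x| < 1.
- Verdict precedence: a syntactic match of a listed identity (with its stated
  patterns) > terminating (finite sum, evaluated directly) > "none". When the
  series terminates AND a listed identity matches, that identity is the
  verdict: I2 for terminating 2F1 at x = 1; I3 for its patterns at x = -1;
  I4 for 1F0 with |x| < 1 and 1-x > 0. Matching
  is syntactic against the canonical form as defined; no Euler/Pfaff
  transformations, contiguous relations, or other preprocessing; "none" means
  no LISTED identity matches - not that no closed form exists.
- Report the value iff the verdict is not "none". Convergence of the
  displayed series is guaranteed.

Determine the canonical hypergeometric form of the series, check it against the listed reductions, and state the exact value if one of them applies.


Classification (C = 1/6): 1F0 with upper {-8/3}, lower {-}, argument x = 3/7. Verdict: the binomial series (I4) applies (the 1F0 binomial series: exponent 8/3, x = 3/7). Its exact value is (1/6) * (4/7)^(8/3).

Structural cue: with t_0 = 1/6, the product of the first k integers (C = 1/6, x = 3/7) is k!.
Consecutive-term ratio: r(k) = (3/7) * (k-8/3) / [(k+1)] - poly over poly, x = (3/7) from leading terms; C = 1/6 at k = 0.


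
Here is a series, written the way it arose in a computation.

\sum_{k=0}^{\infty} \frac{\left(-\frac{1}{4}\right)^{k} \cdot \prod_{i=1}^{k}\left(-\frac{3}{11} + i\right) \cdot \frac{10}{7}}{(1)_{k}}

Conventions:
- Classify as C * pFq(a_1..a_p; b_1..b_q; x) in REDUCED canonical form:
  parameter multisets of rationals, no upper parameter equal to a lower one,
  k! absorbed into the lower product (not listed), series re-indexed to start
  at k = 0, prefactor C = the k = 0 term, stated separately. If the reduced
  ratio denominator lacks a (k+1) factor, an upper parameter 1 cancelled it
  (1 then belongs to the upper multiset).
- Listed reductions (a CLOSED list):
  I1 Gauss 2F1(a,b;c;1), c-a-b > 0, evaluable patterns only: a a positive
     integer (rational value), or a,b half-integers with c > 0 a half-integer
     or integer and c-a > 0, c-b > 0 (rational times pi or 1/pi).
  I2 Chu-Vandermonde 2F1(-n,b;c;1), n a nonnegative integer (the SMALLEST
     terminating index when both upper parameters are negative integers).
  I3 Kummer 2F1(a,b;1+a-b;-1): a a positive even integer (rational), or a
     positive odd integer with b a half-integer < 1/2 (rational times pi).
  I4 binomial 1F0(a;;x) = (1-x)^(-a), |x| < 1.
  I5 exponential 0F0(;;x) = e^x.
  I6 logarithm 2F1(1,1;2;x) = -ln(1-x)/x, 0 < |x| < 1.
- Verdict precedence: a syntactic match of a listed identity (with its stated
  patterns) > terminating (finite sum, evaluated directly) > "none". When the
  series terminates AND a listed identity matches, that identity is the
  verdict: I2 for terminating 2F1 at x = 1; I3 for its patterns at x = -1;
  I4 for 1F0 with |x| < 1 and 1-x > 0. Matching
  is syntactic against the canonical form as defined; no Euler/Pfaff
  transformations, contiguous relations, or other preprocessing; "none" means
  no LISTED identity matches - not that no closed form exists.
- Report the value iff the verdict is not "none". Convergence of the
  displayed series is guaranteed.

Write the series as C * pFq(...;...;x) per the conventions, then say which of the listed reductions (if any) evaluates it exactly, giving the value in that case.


Canonical form: C = \frac{10}{7} times 1F0 with upper {\frac{8}{11}}, lower {-}, x = -\frac{1}{4}. Verdict (x = -\frac{1}{4}): binomial (I4) applies (the 1F0 binomial series: exponent -8/11, x = -\frac{1}{4}). Sum: \frac{10}{7} \cdot \left(\frac{5}{4}\right)^{-\frac{8}{11}}.

Key step: t_0 = \frac{10}{7} here, and (1)_k (C = 10/7) is k! itself.
Step ratio: r(k) = -\frac{1}{4} * (k+\frac{8}{11}) / [(k+1)] - rational in k. x = -\frac{1}{4}; t_0 = \frac{10}{7}; negate the roots.


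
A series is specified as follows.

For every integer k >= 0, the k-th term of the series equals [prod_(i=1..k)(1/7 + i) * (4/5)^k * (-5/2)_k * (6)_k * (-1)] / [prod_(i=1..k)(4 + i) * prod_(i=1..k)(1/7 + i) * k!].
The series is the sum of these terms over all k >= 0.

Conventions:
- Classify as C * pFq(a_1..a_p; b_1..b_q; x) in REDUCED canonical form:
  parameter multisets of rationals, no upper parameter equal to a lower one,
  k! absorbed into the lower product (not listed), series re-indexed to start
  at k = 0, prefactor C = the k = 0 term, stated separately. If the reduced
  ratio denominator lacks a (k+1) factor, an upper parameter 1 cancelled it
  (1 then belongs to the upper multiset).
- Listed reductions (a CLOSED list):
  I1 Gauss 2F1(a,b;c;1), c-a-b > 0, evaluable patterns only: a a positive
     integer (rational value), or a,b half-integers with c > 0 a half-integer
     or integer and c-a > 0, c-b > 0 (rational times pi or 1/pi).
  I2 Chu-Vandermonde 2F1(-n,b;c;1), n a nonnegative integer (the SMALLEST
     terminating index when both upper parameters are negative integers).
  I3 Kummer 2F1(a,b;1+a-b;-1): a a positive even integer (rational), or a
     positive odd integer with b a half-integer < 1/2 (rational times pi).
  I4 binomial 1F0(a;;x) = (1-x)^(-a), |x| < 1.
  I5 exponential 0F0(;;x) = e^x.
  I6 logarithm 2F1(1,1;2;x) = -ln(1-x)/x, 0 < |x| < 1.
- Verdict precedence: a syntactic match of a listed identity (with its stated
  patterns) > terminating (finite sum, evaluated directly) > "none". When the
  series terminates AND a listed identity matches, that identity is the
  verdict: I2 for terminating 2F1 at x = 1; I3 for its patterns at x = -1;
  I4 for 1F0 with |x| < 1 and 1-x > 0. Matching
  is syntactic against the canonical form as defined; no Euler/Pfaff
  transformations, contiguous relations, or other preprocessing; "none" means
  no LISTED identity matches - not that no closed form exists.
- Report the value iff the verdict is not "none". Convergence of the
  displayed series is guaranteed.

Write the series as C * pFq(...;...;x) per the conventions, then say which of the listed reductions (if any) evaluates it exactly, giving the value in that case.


Prefactor -1, argument 4/5: 2F1 with upper {-5/2, 6} over lower {5}. Verdict: none here - no I1-I6 shape fits x = 4/5 with lower {5}.

Key observation: t_0 being -1, the lower running product (prefactor -1) is a rising factorial.
Consecutive-term ratio: r(k) = (4/5) * (k-5/2) (k+6) / [(k+5) (k+1)] ; factor over Q: parameters, x = (4/5), and C = -1.


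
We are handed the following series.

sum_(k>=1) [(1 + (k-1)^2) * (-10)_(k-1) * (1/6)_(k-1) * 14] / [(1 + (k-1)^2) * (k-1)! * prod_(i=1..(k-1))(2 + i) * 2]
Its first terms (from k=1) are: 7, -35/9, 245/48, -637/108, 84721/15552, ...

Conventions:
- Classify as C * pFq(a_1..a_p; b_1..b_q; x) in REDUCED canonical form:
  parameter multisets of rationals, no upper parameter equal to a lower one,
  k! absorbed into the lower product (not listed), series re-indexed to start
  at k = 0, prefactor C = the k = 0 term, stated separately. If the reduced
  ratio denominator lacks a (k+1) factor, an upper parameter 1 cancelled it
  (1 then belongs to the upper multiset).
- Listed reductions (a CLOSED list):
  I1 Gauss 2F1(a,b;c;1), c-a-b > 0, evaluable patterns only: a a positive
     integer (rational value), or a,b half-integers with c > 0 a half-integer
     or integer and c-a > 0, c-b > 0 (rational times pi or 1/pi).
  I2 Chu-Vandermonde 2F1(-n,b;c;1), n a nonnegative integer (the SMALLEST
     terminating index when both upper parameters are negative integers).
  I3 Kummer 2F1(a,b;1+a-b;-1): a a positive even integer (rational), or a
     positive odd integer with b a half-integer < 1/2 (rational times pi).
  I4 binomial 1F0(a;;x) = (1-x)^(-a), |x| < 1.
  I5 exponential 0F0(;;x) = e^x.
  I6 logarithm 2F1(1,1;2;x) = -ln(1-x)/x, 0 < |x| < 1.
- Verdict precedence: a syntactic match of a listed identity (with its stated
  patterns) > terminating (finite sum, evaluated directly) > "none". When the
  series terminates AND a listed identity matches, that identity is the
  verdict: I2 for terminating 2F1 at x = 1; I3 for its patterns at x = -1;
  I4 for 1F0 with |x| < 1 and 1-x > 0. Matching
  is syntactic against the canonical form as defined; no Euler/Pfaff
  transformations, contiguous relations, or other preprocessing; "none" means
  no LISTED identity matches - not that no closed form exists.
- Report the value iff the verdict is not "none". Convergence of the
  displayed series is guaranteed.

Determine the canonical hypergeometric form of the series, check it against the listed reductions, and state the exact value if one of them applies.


Key observation: x = 1 and the lower running product (C = 7, x = 1) is a rising factorial.
Adjacent-term ratio: r(k) = 1 * (k-10) (k+1/6) / [(k+3) (k+1)] - rational; roots negated = parameters, x = 1, C = 7.

This is 7 * 2F1(-10, 1/6; 3; 1) in reduced canonical form. Verdict: the Chu-Vandermonde identity I2 fires (terminating 2F1 at x = 1 with n = 10, b = 1/6, c = 3). Exact value: 441452613447391/82752557285376.


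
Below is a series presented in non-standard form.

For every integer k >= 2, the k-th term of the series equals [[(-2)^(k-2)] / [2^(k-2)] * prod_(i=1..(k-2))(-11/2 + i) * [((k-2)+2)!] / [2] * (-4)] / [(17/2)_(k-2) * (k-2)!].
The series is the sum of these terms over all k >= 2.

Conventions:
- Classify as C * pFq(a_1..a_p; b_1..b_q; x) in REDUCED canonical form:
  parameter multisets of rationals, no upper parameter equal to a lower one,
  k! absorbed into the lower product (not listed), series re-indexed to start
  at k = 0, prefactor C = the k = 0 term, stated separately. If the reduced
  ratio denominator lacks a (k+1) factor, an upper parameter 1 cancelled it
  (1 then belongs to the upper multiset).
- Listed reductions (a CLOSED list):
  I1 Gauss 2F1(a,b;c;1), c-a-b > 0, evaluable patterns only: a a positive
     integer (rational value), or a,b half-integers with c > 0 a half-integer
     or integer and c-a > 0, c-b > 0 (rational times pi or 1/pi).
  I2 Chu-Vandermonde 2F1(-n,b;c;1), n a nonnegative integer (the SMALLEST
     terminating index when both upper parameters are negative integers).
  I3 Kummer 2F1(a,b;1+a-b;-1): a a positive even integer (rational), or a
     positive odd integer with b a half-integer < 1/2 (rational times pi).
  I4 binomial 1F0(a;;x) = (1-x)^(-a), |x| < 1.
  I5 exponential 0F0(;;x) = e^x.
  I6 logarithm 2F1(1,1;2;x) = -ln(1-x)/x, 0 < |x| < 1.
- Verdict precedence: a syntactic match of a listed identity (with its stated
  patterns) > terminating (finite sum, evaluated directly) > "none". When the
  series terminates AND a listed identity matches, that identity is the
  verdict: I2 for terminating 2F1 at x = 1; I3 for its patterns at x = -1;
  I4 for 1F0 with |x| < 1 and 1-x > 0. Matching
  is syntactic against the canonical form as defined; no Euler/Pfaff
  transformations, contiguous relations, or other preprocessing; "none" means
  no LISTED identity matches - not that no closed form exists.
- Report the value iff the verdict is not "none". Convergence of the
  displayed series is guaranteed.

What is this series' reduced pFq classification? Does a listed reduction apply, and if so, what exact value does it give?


The tell: with t_0 = -4, the factorial ratio (C = -4, x = -1) (k+a-1)!/(a-1)! is a rising factorial (a)_k.
Consecutive-term ratio: r(k) = (-1) * (k-9/2) (k+3) / [(k+17/2) (k+1)] - rational; roots negated = parameters, x = (-1), C = -4.

At argument -1: a 2F1 with upper {-9/2, 3}, lower {17/2}, scaled by C = -4. Verdict: Kummer's theorem (I3) applies (x = -1; c = 17/2 equals 1+a-b for upper {-9/2, 3}: listed pattern). Value: (-45045/8192) * pi.


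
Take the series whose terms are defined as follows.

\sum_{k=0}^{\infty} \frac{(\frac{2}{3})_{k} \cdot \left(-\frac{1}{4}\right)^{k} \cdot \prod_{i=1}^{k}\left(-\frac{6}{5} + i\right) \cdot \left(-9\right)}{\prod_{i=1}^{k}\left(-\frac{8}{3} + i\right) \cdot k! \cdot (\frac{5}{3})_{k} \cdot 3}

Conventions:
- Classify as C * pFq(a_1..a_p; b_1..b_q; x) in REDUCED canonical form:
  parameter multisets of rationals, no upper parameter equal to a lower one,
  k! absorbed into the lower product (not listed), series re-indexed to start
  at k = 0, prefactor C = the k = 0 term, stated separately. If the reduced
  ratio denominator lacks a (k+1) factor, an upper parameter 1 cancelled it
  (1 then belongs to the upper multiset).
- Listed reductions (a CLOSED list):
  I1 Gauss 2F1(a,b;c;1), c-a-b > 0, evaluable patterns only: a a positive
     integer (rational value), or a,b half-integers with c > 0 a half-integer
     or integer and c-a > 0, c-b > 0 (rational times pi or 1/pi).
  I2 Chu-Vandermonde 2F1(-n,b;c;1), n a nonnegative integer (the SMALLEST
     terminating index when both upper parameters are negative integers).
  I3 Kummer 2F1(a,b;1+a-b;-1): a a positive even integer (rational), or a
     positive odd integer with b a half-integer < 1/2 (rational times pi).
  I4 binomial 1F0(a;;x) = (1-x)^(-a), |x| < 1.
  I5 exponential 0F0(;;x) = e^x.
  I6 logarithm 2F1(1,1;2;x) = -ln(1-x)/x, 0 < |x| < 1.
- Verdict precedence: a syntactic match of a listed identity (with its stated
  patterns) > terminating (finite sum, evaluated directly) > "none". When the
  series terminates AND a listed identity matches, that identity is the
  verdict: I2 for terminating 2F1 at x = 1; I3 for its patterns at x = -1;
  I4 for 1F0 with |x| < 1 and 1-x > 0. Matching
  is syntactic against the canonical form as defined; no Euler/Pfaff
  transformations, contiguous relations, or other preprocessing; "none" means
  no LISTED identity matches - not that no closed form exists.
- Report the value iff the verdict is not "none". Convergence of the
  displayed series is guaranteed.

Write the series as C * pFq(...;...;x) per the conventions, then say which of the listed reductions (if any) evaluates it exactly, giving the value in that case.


This is -3 * 2F2(-\frac{1}{5}, \frac{2}{3}; -\frac{5}{3}, \frac{5}{3}; -\frac{1}{4}) in reduced canonical form. Verdict: none - this 2F2 at x = -\frac{1}{4} matches no listed pattern, and upper {-\frac{1}{5}, \frac{2}{3}} holds no stopper.

Key observation: with t_0 = -3, the lower running product (C = -3) is a rising factorial.
Step ratio: r(k) = -\frac{1}{4} * (k-\frac{1}{5}) (k+\frac{2}{3}) / [(k-\frac{5}{3}) (k+\frac{5}{3}) (k+1)] ; factor over Q: parameters, x = -\frac{1}{4}, and C = -3.


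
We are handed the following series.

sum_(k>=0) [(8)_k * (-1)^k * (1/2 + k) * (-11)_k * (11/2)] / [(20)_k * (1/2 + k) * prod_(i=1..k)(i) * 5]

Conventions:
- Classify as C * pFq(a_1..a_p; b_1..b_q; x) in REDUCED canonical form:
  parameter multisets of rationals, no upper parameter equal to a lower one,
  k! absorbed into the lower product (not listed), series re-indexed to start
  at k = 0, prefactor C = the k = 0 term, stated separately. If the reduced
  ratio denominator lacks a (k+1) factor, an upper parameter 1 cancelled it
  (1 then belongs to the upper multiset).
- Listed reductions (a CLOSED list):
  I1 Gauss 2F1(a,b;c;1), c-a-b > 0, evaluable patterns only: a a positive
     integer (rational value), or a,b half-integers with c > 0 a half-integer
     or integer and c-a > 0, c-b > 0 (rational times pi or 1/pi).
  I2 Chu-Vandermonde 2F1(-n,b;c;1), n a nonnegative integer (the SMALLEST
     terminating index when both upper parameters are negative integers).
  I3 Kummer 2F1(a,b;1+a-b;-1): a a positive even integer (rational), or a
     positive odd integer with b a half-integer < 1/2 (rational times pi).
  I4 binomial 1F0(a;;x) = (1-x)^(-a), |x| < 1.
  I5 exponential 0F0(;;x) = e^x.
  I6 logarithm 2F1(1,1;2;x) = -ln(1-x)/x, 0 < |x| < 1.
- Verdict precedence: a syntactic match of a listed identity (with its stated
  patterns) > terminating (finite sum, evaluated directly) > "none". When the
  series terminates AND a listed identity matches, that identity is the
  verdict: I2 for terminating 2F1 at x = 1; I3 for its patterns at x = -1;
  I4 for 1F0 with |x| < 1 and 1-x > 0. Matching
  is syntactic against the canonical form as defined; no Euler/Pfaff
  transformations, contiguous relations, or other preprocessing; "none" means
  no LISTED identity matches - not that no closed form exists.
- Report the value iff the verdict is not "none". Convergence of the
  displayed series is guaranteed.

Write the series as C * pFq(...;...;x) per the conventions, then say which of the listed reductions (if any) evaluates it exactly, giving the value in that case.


At argument -1: a 2F1 with upper {-11, 8}, lower {20}, scaled by C = 11/10. Verdict (x = -1): the Kummer evaluation I3 applies (x = -1; c = 20 equals 1+a-b for upper {-11, 8}: listed pattern). Exact value: 10659/175.

Key step: from the first term 11/10: the constant factors (prefactor 11/10) combine into one prefactor.
Consecutive-term ratio: r(k) = (-1) * (k-11) (k+8) / [(k+20) (k+1)] - poly over poly, x = (-1) from leading terms; C = 11/10 at k = 0.


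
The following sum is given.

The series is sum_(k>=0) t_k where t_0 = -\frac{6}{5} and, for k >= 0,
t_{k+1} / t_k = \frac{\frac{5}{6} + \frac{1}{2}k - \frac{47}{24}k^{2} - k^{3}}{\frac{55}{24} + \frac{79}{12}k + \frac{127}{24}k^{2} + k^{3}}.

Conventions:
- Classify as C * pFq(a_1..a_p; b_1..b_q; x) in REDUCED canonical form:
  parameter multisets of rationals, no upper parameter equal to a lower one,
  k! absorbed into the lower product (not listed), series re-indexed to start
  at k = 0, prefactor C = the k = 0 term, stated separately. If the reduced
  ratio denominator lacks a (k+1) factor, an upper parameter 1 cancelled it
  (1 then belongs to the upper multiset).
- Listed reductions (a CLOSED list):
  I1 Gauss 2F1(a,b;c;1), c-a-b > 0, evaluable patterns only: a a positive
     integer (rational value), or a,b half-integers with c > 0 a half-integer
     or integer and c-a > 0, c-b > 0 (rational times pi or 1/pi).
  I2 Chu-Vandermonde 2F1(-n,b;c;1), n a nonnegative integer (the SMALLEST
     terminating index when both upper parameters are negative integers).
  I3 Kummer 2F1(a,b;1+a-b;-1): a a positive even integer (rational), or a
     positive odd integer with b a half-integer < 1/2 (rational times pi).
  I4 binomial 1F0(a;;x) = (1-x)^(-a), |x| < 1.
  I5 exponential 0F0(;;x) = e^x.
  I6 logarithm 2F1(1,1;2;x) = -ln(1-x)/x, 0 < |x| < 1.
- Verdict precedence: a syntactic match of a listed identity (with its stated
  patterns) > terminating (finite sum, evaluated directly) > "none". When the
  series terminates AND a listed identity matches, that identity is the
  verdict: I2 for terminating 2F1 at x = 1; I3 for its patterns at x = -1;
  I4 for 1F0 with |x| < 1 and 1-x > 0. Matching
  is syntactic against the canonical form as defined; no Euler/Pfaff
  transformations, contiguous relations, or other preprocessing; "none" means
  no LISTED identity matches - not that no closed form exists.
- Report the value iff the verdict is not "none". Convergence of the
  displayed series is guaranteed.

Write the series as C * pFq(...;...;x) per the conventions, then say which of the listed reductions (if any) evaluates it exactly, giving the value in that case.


Canonical form: C = -\frac{6}{5} times 2F1 with upper {-\frac{2}{3}, 2}, lower {\frac{11}{3}}, x = -1. Verdict: this is Kummer (I3) (x = -1; c = \frac{11}{3} equals 1+a-b for upper {-\frac{2}{3}, 2}: listed pattern). Exact value: -\frac{8}{5}.

Structural cue: t_0 = -\frac{6}{5} here, and factor the ratio over Q (prefactor -6/5): negated roots = parameters.
Consecutive-term ratio: r(k) = -1 * (k-\frac{2}{3}) (k+2) / [(k+\frac{11}{3}) (k+1)] - rational; roots negated = parameters, x = -1, C = -\frac{6}{5}.


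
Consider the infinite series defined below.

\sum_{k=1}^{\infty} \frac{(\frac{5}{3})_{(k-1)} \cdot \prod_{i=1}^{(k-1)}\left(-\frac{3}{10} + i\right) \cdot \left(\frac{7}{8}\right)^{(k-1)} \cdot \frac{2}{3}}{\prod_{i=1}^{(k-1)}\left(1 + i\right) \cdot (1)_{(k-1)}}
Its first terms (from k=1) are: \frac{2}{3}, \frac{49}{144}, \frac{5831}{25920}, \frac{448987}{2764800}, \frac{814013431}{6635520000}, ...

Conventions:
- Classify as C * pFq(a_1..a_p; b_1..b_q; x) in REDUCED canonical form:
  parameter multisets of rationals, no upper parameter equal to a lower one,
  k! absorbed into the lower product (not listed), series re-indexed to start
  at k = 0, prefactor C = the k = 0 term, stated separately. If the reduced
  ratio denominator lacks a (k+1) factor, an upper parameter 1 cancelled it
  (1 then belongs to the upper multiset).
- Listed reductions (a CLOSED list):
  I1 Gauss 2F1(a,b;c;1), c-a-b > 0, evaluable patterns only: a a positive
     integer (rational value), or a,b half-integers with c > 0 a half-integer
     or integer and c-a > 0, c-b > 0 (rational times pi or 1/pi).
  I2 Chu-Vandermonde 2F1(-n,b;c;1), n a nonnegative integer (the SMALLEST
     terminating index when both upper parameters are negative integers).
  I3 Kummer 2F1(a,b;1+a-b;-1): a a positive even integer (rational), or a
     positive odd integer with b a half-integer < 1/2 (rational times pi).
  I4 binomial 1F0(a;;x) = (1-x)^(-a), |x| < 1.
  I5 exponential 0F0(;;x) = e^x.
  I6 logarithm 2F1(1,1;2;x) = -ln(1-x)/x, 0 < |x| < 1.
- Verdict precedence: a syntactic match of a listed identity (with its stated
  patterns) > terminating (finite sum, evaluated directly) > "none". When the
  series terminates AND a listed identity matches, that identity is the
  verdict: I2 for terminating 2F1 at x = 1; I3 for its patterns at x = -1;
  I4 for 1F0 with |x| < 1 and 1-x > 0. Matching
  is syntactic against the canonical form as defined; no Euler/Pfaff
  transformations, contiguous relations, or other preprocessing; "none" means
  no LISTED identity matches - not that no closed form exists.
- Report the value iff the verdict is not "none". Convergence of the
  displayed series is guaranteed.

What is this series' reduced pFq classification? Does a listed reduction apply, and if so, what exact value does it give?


First insight: from the first term \frac{2}{3}: the lower running product (C = 2/3) is a rising factorial.
Adjacent-term ratio: r(k) = \frac{7}{8} * (k+\frac{7}{10}) (k+\frac{5}{3}) / [(k+2) (k+1)] - rational; roots negated = parameters, x = \frac{7}{8}, C = \frac{2}{3}.

This is \frac{2}{3} * 2F1(\frac{7}{10}, \frac{5}{3}; 2; \frac{7}{8}) in reduced canonical form. Verdict: none. No listed pattern accepts 2F1(\frac{7}{10}, \frac{5}{3}; 2; \frac{7}{8}).


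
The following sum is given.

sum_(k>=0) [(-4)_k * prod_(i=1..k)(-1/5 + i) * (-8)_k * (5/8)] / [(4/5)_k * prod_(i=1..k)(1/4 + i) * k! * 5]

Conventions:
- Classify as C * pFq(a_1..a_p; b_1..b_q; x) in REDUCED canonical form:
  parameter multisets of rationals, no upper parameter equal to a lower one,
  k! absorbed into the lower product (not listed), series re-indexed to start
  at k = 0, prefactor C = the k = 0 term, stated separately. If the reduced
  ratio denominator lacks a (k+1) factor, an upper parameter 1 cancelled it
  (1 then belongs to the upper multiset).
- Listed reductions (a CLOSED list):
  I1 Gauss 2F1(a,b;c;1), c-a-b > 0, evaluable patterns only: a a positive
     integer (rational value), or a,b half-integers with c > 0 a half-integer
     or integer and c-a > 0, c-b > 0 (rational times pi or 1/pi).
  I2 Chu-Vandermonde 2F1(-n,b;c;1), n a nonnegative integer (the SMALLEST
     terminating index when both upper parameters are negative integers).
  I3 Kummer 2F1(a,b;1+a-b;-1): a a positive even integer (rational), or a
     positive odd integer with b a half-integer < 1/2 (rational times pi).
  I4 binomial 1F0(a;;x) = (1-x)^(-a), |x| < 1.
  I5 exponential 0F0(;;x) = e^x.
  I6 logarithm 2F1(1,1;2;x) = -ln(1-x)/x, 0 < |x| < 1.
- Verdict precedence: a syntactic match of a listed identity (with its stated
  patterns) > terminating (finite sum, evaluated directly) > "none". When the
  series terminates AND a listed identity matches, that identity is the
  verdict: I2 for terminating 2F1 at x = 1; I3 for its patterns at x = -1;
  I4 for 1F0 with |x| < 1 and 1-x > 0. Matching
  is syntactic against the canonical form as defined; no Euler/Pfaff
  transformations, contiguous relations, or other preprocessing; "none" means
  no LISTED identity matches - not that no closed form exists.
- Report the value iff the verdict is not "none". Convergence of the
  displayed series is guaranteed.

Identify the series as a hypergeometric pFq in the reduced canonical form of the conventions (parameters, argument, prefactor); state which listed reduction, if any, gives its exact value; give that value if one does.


Canonical form: C = 1/8 times 2F1 with upper {-8, -4}, lower {5/4}, x = 1. Verdict at x = 1: the Chu-Vandermonde identity I2 matches (terminating 2F1 at x = 1 with n = 4, b = -8, c = 5/4). Hence: 74333/1768.

Key step: x = 1 and the lower running product (prefactor 1/8) is a rising factorial.
Consecutive-term ratio: r(k) = 1 * (k-8) (k-4) / [(k+5/4) (k+1)] - poly over poly, x = 1 from leading terms; C = 1/8 at k = 0.


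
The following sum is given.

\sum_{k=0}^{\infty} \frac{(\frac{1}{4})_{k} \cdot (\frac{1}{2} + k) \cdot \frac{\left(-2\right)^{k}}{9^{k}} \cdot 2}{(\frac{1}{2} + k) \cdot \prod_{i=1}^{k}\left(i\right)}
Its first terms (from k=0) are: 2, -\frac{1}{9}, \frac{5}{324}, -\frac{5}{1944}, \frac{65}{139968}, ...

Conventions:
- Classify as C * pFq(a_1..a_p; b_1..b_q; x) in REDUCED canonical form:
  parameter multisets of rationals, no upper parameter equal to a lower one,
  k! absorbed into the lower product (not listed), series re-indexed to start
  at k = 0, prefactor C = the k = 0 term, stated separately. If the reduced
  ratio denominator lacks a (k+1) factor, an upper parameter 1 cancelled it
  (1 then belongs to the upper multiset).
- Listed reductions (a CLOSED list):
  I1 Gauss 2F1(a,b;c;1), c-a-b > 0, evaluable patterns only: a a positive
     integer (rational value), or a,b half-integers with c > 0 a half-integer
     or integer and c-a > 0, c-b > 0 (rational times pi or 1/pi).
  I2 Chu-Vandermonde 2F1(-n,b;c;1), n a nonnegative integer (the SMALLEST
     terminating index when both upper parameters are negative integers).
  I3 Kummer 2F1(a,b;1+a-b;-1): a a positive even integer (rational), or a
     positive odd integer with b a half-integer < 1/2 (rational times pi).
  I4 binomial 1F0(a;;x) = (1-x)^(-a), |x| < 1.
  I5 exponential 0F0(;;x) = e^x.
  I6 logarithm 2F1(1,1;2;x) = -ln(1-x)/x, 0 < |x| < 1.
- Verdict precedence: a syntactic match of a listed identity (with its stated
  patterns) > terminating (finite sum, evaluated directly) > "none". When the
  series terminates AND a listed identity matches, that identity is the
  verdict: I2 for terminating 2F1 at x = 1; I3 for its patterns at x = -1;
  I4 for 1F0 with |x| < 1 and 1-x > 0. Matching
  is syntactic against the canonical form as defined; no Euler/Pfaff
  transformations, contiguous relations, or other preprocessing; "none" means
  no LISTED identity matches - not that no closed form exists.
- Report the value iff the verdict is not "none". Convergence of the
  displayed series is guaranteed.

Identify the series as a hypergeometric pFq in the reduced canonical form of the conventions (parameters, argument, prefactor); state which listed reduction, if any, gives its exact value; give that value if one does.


x = -\frac{2}{9} here; the reduced form reads 1F0, upper {\frac{1}{4}}, lower {-}, C = 2. Verdict (x = -\frac{2}{9}): the I4 binomial reduction applies (the 1F0 binomial series: exponent -1/4, x = -\frac{2}{9}). Hence: 2 \cdot \left(\frac{11}{9}\right)^{-\frac{1}{4}}.

Structural cue: t_0 = 2 here, and the two geometric factors (C = 2, x = -2/9) combine into one argument.
Step ratio: r(k) = -\frac{2}{9} * (k+\frac{1}{4}) / [(k+1)] - poly over poly, x = -\frac{2}{9} from leading terms; C = 2 at k = 0.


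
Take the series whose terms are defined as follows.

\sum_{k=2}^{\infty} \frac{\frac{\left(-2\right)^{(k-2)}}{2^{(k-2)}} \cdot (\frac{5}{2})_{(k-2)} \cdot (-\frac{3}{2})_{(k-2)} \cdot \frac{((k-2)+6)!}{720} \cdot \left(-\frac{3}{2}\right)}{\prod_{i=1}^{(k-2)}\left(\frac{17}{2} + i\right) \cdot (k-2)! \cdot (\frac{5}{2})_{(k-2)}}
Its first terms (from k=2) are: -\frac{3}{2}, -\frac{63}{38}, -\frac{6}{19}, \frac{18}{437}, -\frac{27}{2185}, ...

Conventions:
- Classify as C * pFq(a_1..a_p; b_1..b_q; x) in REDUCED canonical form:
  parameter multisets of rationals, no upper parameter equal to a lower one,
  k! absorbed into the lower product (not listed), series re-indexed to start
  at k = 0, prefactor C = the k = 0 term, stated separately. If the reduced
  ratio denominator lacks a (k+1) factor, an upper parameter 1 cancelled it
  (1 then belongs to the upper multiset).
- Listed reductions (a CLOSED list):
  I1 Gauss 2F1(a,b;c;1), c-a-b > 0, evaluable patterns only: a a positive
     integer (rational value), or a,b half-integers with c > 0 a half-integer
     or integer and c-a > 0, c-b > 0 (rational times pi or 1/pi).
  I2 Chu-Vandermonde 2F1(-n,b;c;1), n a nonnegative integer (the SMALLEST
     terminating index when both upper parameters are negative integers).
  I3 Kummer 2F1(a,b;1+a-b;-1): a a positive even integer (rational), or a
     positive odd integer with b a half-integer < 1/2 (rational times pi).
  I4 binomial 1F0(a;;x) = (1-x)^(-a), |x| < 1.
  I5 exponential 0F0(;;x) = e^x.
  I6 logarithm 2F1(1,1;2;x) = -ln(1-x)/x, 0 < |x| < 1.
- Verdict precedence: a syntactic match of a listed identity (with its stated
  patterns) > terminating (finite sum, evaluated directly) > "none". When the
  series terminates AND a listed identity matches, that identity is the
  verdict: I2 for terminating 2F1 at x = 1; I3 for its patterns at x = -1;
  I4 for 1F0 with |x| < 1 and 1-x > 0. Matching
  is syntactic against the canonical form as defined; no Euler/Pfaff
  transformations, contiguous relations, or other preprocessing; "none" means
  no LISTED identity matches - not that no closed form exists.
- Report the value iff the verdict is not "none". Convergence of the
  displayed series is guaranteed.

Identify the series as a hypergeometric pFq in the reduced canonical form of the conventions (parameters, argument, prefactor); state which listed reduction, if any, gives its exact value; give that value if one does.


This is -\frac{3}{2} * 2F1(-\frac{3}{2}, 7; \frac{19}{2}; -1) in reduced canonical form. Verdict (x = -1): Kummer (I3) applies (x = -1; c = \frac{19}{2} equals 1+a-b for upper {-\frac{3}{2}, 7}: listed pattern). Its exact value is \left(-\frac{2297295}{2097152}\right) \cdot \pi.

Key observation: t_0 being -\frac{3}{2}, the two k-th powers (C = -3/2) combine into one argument.
Adjacent-term ratio: r(k) = -1 * (k-\frac{3}{2}) (k+7) / [(k+\frac{19}{2}) (k+1)] - rational in k, leading ratio -1; with t_0 = -\frac{3}{2}, classification follows.


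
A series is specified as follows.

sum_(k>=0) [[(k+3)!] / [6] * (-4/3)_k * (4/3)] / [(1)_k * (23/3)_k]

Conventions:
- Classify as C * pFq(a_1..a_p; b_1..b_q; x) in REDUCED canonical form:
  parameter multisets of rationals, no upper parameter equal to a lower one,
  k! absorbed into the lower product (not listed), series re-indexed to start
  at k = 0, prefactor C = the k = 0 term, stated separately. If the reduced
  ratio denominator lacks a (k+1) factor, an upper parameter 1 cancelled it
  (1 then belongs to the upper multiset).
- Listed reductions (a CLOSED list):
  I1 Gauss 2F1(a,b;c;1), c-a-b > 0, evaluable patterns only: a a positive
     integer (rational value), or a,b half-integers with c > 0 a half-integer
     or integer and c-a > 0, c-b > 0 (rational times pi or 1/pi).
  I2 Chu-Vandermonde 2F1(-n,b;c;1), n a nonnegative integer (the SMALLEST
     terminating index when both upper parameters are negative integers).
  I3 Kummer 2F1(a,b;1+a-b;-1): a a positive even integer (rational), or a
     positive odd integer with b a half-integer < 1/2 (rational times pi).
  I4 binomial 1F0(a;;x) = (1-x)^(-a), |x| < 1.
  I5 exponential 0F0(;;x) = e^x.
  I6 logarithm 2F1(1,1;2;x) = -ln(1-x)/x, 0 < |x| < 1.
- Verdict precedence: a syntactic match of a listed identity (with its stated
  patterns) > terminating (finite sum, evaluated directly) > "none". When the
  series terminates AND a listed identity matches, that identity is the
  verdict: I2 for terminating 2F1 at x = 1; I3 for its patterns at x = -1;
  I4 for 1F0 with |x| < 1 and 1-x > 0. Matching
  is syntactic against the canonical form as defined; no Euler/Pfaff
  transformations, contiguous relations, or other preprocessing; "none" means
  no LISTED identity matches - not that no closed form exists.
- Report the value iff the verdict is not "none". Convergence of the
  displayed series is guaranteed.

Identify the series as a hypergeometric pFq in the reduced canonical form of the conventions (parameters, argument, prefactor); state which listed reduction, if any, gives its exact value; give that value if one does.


With C = 4/3: the canonical form is 2F1(-4/3, 4; 23/3; 1). Verdict at x = 1: the Gauss summation I1 matches (x = 1: the Gamma ratio telescopes since c-a-b = 5 > 0 and a = 4 in Z>0). Value: 374/729.

The tell: with t_0 = 4/3, the factorial ratio (prefactor 4/3) (k+a-1)!/(a-1)! is a rising factorial (a)_k.
Consecutive-term ratio: r(k) = 1 * (k-4/3) (k+4) / [(k+23/3) (k+1)] - poly over poly, x = 1 from leading terms; C = 4/3 at k = 0.


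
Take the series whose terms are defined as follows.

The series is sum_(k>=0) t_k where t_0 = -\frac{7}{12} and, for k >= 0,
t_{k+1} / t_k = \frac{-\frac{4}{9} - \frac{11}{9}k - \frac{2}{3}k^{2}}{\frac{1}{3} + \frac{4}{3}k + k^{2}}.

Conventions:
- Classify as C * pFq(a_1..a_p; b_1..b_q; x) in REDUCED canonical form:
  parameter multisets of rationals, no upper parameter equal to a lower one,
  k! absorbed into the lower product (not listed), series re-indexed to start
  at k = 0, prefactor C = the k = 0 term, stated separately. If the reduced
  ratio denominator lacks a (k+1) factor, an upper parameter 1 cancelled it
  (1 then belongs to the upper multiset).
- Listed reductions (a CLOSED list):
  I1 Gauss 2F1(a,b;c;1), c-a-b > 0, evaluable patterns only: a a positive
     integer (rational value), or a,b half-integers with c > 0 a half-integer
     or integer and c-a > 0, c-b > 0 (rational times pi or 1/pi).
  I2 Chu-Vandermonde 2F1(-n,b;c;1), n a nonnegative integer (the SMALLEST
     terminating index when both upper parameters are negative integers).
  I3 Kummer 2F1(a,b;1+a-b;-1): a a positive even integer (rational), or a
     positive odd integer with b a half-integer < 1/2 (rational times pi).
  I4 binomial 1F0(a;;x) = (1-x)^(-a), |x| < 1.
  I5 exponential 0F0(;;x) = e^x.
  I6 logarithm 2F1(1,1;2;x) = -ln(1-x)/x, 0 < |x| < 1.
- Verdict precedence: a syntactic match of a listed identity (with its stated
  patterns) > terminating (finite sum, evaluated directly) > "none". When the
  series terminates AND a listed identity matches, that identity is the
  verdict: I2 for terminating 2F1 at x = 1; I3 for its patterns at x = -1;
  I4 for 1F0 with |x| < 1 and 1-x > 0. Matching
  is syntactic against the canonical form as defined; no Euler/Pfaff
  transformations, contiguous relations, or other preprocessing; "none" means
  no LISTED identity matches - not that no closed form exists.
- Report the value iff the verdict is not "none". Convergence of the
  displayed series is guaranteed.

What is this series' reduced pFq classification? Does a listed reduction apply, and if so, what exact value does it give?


This is -\frac{7}{12} * 2F1(\frac{1}{2}, \frac{4}{3}; \frac{1}{3}; -\frac{2}{3}) in reduced canonical form. Verdict: none. A 2F1 with upper {\frac{1}{2}, \frac{4}{3}} fits none of I1-I6 at x = -\frac{2}{3}; the sum runs forever.

Structural cue: t_0 = -\frac{7}{12} here, and factor the ratio over Q (C = -7/12, x = -2/3): negated roots = parameters.
Adjacent-term ratio: r(k) = -\frac{2}{3} * (k+\frac{1}{2}) (k+\frac{4}{3}) / [(k+\frac{1}{3}) (k+1)] ; factor over Q: parameters, x = -\frac{2}{3}, and C = -\frac{7}{12}.


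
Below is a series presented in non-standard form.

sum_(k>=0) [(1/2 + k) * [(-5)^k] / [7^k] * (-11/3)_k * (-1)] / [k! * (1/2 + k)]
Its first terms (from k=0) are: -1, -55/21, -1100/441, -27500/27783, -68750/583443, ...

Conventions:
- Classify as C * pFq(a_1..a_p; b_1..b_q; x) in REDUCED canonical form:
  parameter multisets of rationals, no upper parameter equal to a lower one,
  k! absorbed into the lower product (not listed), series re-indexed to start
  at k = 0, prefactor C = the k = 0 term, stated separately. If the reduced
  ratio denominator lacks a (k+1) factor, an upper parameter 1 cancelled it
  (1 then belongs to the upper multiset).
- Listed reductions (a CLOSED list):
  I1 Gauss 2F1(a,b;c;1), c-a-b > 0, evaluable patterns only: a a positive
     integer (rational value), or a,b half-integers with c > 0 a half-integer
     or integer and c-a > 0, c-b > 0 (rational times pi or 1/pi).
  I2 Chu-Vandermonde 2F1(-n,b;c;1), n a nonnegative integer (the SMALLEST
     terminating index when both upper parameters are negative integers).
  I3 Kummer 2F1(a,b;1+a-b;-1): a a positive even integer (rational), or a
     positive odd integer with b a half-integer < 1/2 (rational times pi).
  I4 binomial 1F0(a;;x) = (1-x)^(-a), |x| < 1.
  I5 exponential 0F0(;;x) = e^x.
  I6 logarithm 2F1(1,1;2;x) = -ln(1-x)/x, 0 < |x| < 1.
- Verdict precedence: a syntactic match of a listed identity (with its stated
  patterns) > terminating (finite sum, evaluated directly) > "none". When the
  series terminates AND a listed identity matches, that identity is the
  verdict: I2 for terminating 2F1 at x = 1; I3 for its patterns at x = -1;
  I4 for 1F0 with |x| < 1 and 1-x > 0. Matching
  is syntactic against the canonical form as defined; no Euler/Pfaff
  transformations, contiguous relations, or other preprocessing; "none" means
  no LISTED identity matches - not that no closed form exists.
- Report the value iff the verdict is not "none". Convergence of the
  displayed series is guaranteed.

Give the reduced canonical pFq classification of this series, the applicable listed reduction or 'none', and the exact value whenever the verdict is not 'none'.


The series (x = -5/7) is 1F0: upper {-11/3}, lower {-}, prefactor -1. Verdict: the I4 binomial reduction fires (the 1F0 binomial series: exponent 11/3, x = -5/7). Sum: (-1) * (12/7)^(11/3).

First insight: t_0 being -1, the two geometric factors (prefactor -1) combine into one argument.
Consecutive-term ratio: r(k) = (-5/7) * (k-11/3) / [(k+1)] - poly over poly, x = (-5/7) from leading terms; C = -1 at k = 0.
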